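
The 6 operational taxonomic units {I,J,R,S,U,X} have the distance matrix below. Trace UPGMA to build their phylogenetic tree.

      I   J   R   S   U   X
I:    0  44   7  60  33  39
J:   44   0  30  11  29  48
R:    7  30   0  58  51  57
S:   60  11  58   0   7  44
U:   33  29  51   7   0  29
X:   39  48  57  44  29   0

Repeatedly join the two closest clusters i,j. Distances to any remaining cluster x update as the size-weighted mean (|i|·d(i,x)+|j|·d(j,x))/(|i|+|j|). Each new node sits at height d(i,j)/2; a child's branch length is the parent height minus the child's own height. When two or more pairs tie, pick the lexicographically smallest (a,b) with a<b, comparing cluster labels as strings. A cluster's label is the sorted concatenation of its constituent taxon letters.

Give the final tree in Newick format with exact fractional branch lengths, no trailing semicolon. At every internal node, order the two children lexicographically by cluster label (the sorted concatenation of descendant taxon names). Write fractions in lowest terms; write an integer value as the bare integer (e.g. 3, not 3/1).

iteration 1: select I,R (d=7); attach at lengths (7/2, 7/2); label the merged cluster IR
  updated: d(IR,J)=37, d(IR,S)=59, d(IR,U)=42, d(IR,X)=48
iteration 2: select S,U (d=7); attach at lengths (7/2, 7/2); label the merged cluster SU
  updated: d(IR,SU)=101/2, d(J,SU)=20, d(SU,X)=73/2
iteration 3: select J,SU (d=20); attach at lengths (10, 13/2); label the merged cluster JSU
  updated: d(IR,JSU)=46, d(JSU,X)=121/3
iteration 4: select JSU,X (d=121/3); attach at lengths (61/6, 121/6); label the merged cluster JSUX
  updated: d(IR,JSUX)=93/2
iteration 5: select IR,JSUX (d=93/2); attach at lengths (79/4, 37/12); label the merged cluster IJRSUX
final tree: ((I:7/2,R:7/2):79/4,((J:10,(S:7/2,U:7/2):13/2):61/6,X:121/6):37/12)
total length: 251/3

((I:7/2,R:7/2):79/4,((J:10,(S:7/2,U:7/2):13/2):61/6,X:121/6):37/12)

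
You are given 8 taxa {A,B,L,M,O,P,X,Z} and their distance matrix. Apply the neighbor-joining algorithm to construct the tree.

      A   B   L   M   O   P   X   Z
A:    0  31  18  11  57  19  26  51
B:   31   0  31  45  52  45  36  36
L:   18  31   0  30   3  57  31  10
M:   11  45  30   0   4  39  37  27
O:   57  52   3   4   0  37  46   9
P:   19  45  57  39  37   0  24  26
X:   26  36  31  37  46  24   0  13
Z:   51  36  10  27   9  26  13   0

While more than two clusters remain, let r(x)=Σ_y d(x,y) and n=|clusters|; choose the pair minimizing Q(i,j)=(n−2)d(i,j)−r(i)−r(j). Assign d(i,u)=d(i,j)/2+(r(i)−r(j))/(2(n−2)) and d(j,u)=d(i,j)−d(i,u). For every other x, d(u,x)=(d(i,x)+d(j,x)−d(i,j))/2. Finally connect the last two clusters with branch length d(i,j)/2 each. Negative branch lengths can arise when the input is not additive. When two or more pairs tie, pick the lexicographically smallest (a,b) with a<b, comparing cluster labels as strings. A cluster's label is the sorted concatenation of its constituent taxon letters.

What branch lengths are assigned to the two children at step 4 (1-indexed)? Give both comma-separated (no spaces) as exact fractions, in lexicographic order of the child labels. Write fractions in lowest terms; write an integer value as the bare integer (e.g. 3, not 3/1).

1. join M+O (d=4, Q=-377) ⇒ MO; edges |M|=3/4, |O|=13/4
  updated: d(A,MO)=32, d(B,MO)=93/2, d(L,MO)=29/2, d(MO,P)=36, d(MO,X)=79/2, d(MO,Z)=16
2. join A+P (d=19, Q=-289) ⇒ AP; edges |A|=13/2, |P|=25/2
  updated: d(AP,B)=57/2, d(AP,L)=28, d(AP,MO)=49/2, d(AP,X)=31/2, d(AP,Z)=29
3. join AP+X (d=31/2, Q=-397/2) ⇒ APX; edges |AP|=105/16, |X|=143/16
  updated: d(APX,B)=49/2, d(APX,L)=87/4, d(APX,MO)=97/4, d(APX,Z)=53/4
4. join APX+B (d=49/2, Q=-593/4) ⇒ ABPX; edges |APX|=77/24, |B|=511/24
  updated: d(ABPX,L)=113/8, d(ABPX,MO)=185/8, d(ABPX,Z)=99/8
5. join ABPX+Z (d=99/8, Q=-253/4) ⇒ ABPXZ; edges |ABPX|=9, |Z|=27/8
  updated: d(ABPXZ,L)=47/8, d(ABPXZ,MO)=107/8
6. join ABPXZ+L (d=47/8, Q=-135/4) ⇒ ABLPXZ; edges |ABPXZ|=19/8, |L|=7/2
  updated: d(ABLPXZ,MO)=11
7. join ABLPXZ+MO (d=11) ⇒ ABLMOPXZ; edges |ABLPXZ|=11/2, |MO|=11/2
final tree: ((((((A:13/2,P:25/2):105/16,X:143/16):77/24,B:511/24):9,Z:27/8):19/8,L:7/2):11/2,(M:3/4,O:13/4):11/2)
total length: 369/4

77/24,511/24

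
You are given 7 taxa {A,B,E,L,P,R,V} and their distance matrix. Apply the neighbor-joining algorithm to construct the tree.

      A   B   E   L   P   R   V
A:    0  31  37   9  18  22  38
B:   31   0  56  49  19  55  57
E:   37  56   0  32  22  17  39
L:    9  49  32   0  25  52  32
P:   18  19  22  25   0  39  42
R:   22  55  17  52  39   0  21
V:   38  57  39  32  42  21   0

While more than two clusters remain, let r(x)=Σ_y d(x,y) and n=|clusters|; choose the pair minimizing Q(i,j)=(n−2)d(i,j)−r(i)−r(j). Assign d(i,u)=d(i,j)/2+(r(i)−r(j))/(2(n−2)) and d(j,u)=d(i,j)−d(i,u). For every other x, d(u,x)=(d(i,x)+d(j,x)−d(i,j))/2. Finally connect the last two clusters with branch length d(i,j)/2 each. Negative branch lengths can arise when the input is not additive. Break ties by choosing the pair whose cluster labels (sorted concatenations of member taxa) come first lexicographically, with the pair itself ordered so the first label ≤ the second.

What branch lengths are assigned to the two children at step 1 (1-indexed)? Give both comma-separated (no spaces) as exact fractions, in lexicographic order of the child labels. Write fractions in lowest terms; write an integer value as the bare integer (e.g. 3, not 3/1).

step 1: merge (B,P) at d=19, Q=-337; branch lengths B→197/10, P→-7/10; new cluster BP
  updated: d(A,BP)=15, d(BP,E)=59/2, d(BP,L)=55/2, d(BP,R)=75/2, d(BP,V)=40
step 2: merge (A,L) at d=9, Q=-475/2; branch lengths A→9/16, L→135/16; new cluster AL
  updated: d(AL,BP)=67/4, d(AL,E)=30, d(AL,R)=65/2, d(AL,V)=61/2
step 3: merge (AL,BP) at d=67/4, Q=-733/4; branch lengths AL→145/24, BP→257/24; new cluster ABLP
  updated: d(ABLP,E)=171/8, d(ABLP,R)=213/8, d(ABLP,V)=215/8
step 4: merge (ABLP,E) at d=171/8, Q=-219/2; branch lengths ABLP→161/16, E→181/16; new cluster ABELP
  updated: d(ABELP,R)=89/8, d(ABELP,V)=89/4
step 5: merge (ABELP,R) at d=89/8, Q=-435/8; branch lengths ABELP→99/16, R→79/16; new cluster ABELPR
  updated: d(ABELPR,V)=257/16
step 6: merge (ABELPR,V) at d=257/16; branch lengths ABELPR→257/32, V→257/32; new cluster ABELPRV
final tree: (((((A:9/16,L:135/16):145/24,(B:197/10,P:-7/10):257/24):161/16,E:181/16):99/16,R:79/16):257/32,V:257/32)
total length: 1493/16

197/10,-7/10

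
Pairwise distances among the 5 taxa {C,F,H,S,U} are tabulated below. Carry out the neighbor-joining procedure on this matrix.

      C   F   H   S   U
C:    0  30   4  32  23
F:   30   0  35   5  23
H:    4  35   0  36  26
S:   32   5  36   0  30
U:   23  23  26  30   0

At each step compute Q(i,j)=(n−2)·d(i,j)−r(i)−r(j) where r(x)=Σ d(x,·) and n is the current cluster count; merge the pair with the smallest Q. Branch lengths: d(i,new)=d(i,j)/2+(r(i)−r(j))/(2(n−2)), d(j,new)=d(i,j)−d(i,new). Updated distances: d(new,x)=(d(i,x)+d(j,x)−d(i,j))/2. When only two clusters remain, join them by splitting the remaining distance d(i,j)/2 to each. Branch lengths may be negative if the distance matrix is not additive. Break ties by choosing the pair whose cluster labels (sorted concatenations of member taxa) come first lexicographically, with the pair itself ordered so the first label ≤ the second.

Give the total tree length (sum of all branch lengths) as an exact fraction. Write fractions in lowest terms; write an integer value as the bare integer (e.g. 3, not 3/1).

373/8

1. join F+S (d=5, Q=-181) ⇒ FS; edges |F|=5/6, |S|=25/6
  updated: d(C,FS)=57/2, d(FS,H)=33, d(FS,U)=24
2. join C+H (d=4, Q=-221/2) ⇒ CH; edges |C|=1/8, |H|=31/8
  updated: d(CH,FS)=115/4, d(CH,U)=45/2
3. join CH+FS (d=115/4, Q=-301/4) ⇒ CFHS; edges |CH|=109/8, |FS|=121/8
  updated: d(CFHS,U)=71/8
4. join CFHS+U (d=71/8) ⇒ CFHSU; edges |CFHS|=71/16, |U|=71/16
final tree: (((C:1/8,H:31/8):109/8,(F:5/6,S:25/6):121/8):71/16,U:71/16)
total length: 373/8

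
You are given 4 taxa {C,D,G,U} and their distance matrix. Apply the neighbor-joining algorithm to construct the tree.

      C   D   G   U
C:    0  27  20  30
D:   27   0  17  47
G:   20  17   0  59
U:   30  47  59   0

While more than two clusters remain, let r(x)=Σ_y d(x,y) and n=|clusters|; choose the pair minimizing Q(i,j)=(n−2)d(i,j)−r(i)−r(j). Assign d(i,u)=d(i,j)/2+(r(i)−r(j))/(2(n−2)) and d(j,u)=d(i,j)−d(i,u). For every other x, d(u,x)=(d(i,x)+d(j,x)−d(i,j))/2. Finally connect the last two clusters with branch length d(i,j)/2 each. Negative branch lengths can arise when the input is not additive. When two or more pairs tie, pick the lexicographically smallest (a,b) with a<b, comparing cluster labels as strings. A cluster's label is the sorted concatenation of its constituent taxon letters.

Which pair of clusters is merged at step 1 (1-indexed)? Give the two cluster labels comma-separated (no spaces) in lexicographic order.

step 1: merge (C,U) at d=30, Q=-153; branch lengths C→1/4, U→119/4; new cluster CU
  updated: d(CU,D)=22, d(CU,G)=49/2
step 2: merge (CU,D) at d=22, Q=-127/2; branch lengths CU→59/4, D→29/4; new cluster CDU
  updated: d(CDU,G)=39/4
step 3: merge (CDU,G) at d=39/4; branch lengths CDU→39/8, G→39/8; new cluster CDGU
final tree: (((C:1/4,U:119/4):59/4,D:29/4):39/8,G:39/8)
total length: 247/4

C,U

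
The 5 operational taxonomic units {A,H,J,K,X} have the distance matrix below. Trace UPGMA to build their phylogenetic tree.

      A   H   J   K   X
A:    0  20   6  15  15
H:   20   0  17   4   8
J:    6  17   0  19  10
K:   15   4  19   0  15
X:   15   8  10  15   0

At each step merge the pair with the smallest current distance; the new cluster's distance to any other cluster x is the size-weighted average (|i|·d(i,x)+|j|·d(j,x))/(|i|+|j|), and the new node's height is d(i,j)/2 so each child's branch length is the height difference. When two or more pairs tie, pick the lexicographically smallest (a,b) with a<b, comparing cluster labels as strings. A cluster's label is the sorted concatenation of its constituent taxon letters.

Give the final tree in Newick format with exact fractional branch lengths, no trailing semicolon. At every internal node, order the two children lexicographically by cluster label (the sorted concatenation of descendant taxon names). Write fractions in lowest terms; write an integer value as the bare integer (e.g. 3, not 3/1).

((A:3,J:3):5,((H:2,K:2):15/4,X:23/4):9/4)

step 1: merge (H,K) at d=4; branch lengths H→2, K→2; new cluster HK
  updated: d(A,HK)=35/2, d(HK,J)=18, d(HK,X)=23/2
step 2: merge (A,J) at d=6; branch lengths A→3, J→3; new cluster AJ
  updated: d(AJ,HK)=71/4, d(AJ,X)=25/2
step 3: merge (HK,X) at d=23/2; branch lengths HK→15/4, X→23/4; new cluster HKX
  updated: d(AJ,HKX)=16
step 4: merge (AJ,HKX) at d=16; branch lengths AJ→5, HKX→9/4; new cluster AHJKX
final tree: ((A:3,J:3):5,((H:2,K:2):15/4,X:23/4):9/4)
total length: 107/4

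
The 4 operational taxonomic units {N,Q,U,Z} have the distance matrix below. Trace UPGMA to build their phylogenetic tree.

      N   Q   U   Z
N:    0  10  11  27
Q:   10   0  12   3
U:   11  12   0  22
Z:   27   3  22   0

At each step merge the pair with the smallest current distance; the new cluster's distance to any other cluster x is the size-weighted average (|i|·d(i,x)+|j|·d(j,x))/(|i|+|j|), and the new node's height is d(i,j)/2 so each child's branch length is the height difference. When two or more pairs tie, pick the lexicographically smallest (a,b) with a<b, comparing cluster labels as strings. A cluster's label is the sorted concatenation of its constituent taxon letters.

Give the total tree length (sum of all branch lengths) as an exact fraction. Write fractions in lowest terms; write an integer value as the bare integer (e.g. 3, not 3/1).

step 1: merge (Q,Z) at d=3; branch lengths Q→3/2, Z→3/2; new cluster QZ
  updated: d(N,QZ)=37/2, d(QZ,U)=17
step 2: merge (N,U) at d=11; branch lengths N→11/2, U→11/2; new cluster NU
  updated: d(NU,QZ)=71/4
step 3: merge (NU,QZ) at d=71/4; branch lengths NU→27/8, QZ→59/8; new cluster NQUZ
final tree: ((N:11/2,U:11/2):27/8,(Q:3/2,Z:3/2):59/8)
total length: 99/4

99/4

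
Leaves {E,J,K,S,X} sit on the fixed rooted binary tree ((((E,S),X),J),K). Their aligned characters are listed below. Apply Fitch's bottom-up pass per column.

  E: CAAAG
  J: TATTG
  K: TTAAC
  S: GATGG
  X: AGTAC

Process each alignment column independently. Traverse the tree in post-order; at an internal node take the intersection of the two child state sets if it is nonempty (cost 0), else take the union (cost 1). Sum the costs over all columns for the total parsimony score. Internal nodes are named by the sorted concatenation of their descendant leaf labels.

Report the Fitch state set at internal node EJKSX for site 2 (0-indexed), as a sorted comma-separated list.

site 0, node ES: E={C} ∪ S={G} → {C,G} (+1)
site 0, node ESX: ES={C,G} ∪ X={A} → {A,C,G} (+1)
site 0, node EJSX: ESX={A,C,G} ∪ J={T} → {A,C,G,T} (+1)
site 0, node EJKSX: EJSX={A,C,G,T} ∩ K={T} → {T} (+0)
site 1, node ES: E={A} ∩ S={A} → {A} (+0)
site 1, node ESX: ES={A} ∪ X={G} → {A,G} (+1)
site 1, node EJSX: ESX={A,G} ∩ J={A} → {A} (+0)
site 1, node EJKSX: EJSX={A} ∪ K={T} → {A,T} (+1)
site 2, node ES: E={A} ∪ S={T} → {A,T} (+1)
site 2, node ESX: ES={A,T} ∩ X={T} → {T} (+0)
site 2, node EJSX: ESX={T} ∩ J={T} → {T} (+0)
site 2, node EJKSX: EJSX={T} ∪ K={A} → {A,T} (+1)
site 3, node ES: E={A} ∪ S={G} → {A,G} (+1)
site 3, node ESX: ES={A,G} ∩ X={A} → {A} (+0)
site 3, node EJSX: ESX={A} ∪ J={T} → {A,T} (+1)
site 3, node EJKSX: EJSX={A,T} ∩ K={A} → {A} (+0)
site 4, node ES: E={G} ∩ S={G} → {G} (+0)
site 4, node ESX: ES={G} ∪ X={C} → {C,G} (+1)
site 4, node EJSX: ESX={C,G} ∩ J={G} → {G} (+0)
site 4, node EJKSX: EJSX={G} ∪ K={C} → {C,G} (+1)
per-site changes: [3, 2, 2, 2, 2]; total = 11

A,T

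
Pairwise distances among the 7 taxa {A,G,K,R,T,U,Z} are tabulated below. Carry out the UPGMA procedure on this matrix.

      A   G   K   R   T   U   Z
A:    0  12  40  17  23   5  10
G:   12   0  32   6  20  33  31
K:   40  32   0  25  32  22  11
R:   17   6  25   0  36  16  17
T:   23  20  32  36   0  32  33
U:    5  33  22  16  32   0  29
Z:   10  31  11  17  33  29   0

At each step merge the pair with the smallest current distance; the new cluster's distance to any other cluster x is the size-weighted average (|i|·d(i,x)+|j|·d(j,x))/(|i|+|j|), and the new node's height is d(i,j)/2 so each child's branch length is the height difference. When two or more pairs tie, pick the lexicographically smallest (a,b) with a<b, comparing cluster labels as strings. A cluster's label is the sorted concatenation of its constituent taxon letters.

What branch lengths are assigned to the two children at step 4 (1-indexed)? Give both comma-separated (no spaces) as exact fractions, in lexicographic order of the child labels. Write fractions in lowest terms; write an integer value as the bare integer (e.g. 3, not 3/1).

29/4,27/4

1. join A+U (d=5) ⇒ AU; edges |A|=5/2, |U|=5/2
  updated: d(AU,G)=45/2, d(AU,K)=31, d(AU,R)=33/2, d(AU,T)=55/2, d(AU,Z)=39/2
2. join G+R (d=6) ⇒ GR; edges |G|=3, |R|=3
  updated: d(AU,GR)=39/2, d(GR,K)=57/2, d(GR,T)=28, d(GR,Z)=24
3. join K+Z (d=11) ⇒ KZ; edges |K|=11/2, |Z|=11/2
  updated: d(AU,KZ)=101/4, d(GR,KZ)=105/4, d(KZ,T)=65/2
4. join AU+GR (d=39/2) ⇒ AGRU; edges |AU|=29/4, |GR|=27/4
  updated: d(AGRU,KZ)=103/4, d(AGRU,T)=111/4
5. join AGRU+KZ (d=103/4) ⇒ AGKRUZ; edges |AGRU|=25/8, |KZ|=59/8
  updated: d(AGKRUZ,T)=88/3
6. join AGKRUZ+T (d=88/3) ⇒ AGKRTUZ; edges |AGKRUZ|=43/24, |T|=44/3
final tree: ((((A:5/2,U:5/2):29/4,(G:3,R:3):27/4):25/8,(K:11/2,Z:11/2):59/8):43/24,T:44/3)
total length: 1511/24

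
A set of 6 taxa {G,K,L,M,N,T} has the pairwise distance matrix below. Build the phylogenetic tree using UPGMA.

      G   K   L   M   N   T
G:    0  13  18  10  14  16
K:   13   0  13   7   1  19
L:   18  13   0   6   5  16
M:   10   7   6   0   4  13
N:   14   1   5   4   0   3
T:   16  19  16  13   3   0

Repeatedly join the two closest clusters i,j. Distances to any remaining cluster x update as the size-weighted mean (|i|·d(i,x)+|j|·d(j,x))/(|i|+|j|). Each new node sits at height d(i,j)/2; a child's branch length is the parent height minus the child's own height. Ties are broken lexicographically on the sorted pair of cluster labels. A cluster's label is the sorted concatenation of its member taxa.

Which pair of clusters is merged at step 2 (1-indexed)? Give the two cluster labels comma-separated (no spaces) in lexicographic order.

KN,M

step 1: merge (K,N) at d=1; branch lengths K→1/2, N→1/2; new cluster KN
  updated: d(G,KN)=27/2, d(KN,L)=9, d(KN,M)=11/2, d(KN,T)=11
step 2: merge (KN,M) at d=11/2; branch lengths KN→9/4, M→11/4; new cluster KMN
  updated: d(G,KMN)=37/3, d(KMN,L)=8, d(KMN,T)=35/3
step 3: merge (KMN,L) at d=8; branch lengths KMN→5/4, L→4; new cluster KLMN
  updated: d(G,KLMN)=55/4, d(KLMN,T)=51/4
step 4: merge (KLMN,T) at d=51/4; branch lengths KLMN→19/8, T→51/8; new cluster KLMNT
  updated: d(G,KLMNT)=71/5
step 5: merge (G,KLMNT) at d=71/5; branch lengths G→71/10, KLMNT→29/40; new cluster GKLMNT
final tree: (G:71/10,((((K:1/2,N:1/2):9/4,M:11/4):5/4,L:4):19/8,T:51/8):29/40)
total length: 1113/40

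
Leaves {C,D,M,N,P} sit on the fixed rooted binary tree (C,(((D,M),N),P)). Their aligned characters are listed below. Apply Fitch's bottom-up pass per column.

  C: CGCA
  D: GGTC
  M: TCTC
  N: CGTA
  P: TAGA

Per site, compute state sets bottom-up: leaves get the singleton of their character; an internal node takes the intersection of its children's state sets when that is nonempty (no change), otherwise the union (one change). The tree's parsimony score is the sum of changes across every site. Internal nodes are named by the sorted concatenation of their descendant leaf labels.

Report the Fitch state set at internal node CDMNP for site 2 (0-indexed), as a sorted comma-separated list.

C,G,T

site 0, node DM: D={G} ∪ M={T} → {G,T} (+1)
site 0, node DMN: DM={G,T} ∪ N={C} → {C,G,T} (+1)
site 0, node DMNP: DMN={C,G,T} ∩ P={T} → {T} (+0)
site 0, node CDMNP: C={C} ∪ DMNP={T} → {C,T} (+1)
site 1, node DM: D={G} ∪ M={C} → {C,G} (+1)
site 1, node DMN: DM={C,G} ∩ N={G} → {G} (+0)
site 1, node DMNP: DMN={G} ∪ P={A} → {A,G} (+1)
site 1, node CDMNP: C={G} ∩ DMNP={A,G} → {G} (+0)
site 2, node DM: D={T} ∩ M={T} → {T} (+0)
site 2, node DMN: DM={T} ∩ N={T} → {T} (+0)
site 2, node DMNP: DMN={T} ∪ P={G} → {G,T} (+1)
site 2, node CDMNP: C={C} ∪ DMNP={G,T} → {C,G,T} (+1)
site 3, node DM: D={C} ∩ M={C} → {C} (+0)
site 3, node DMN: DM={C} ∪ N={A} → {A,C} (+1)
site 3, node DMNP: DMN={A,C} ∩ P={A} → {A} (+0)
site 3, node CDMNP: C={A} ∩ DMNP={A} → {A} (+0)
per-site changes: [3, 2, 2, 1]; total = 8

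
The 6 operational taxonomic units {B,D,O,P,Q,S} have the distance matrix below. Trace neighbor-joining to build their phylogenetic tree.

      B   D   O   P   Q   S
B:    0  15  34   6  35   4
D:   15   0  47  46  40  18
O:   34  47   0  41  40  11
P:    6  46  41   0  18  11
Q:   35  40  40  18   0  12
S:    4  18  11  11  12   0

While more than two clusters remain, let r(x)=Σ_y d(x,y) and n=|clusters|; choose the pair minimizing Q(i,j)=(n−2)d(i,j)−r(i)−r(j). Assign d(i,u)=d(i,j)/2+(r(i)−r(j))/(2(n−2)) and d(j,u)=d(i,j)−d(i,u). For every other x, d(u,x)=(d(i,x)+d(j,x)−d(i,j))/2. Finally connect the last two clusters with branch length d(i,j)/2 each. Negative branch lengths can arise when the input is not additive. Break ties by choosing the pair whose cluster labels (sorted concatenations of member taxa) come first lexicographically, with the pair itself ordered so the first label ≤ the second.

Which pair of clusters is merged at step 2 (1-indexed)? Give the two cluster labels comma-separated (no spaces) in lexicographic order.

P,Q

iteration 1: select B,D (d=15, Q=-200); attach at lengths (-3/2, 33/2); label the merged cluster BD
  updated: d(BD,O)=33, d(BD,P)=37/2, d(BD,Q)=30, d(BD,S)=7/2
iteration 2: select P,Q (d=18, Q=-269/2); attach at lengths (85/12, 131/12); label the merged cluster PQ
  updated: d(BD,PQ)=61/4, d(O,PQ)=63/2, d(PQ,S)=5/2
iteration 3: select BD,PQ (d=61/4, Q=-141/2); attach at lengths (33/4, 7); label the merged cluster BDPQ
  updated: d(BDPQ,O)=197/8, d(BDPQ,S)=-37/8
iteration 4: select BDPQ,O (d=197/8, Q=-31); attach at lengths (9/2, 161/8); label the merged cluster BDOPQ
  updated: d(BDOPQ,S)=-73/8
iteration 5: select BDOPQ,S (d=-73/8); attach at lengths (-73/16, -73/16); label the merged cluster BDOPQS
final tree: ((((B:-3/2,D:33/2):33/4,(P:85/12,Q:131/12):7):9/2,O:161/8):-73/16,S:-73/16)
total length: 255/4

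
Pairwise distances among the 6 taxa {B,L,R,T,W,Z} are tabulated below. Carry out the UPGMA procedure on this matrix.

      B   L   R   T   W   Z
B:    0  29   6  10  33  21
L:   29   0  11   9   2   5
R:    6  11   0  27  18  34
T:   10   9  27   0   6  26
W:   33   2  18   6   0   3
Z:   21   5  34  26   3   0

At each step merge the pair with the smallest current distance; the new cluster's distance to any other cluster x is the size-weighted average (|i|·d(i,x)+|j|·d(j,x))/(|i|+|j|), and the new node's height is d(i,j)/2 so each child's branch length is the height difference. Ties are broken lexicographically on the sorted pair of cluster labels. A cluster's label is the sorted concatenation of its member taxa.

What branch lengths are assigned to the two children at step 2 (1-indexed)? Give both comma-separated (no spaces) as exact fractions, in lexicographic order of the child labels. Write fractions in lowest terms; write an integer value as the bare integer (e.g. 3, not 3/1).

1,2

iteration 1: select L,W (d=2); attach at lengths (1, 1); label the merged cluster LW
  updated: d(B,LW)=31, d(LW,R)=29/2, d(LW,T)=15/2, d(LW,Z)=4
iteration 2: select LW,Z (d=4); attach at lengths (1, 2); label the merged cluster LWZ
  updated: d(B,LWZ)=83/3, d(LWZ,R)=21, d(LWZ,T)=41/3
iteration 3: select B,R (d=6); attach at lengths (3, 3); label the merged cluster BR
  updated: d(BR,LWZ)=73/3, d(BR,T)=37/2
iteration 4: select LWZ,T (d=41/3); attach at lengths (29/6, 41/6); label the merged cluster LTWZ
  updated: d(BR,LTWZ)=183/8
iteration 5: select BR,LTWZ (d=183/8); attach at lengths (135/16, 221/48); label the merged cluster BLRTWZ
final tree: ((B:3,R:3):135/16,(((L:1,W:1):1,Z:2):29/6,T:41/6):221/48)
total length: 857/24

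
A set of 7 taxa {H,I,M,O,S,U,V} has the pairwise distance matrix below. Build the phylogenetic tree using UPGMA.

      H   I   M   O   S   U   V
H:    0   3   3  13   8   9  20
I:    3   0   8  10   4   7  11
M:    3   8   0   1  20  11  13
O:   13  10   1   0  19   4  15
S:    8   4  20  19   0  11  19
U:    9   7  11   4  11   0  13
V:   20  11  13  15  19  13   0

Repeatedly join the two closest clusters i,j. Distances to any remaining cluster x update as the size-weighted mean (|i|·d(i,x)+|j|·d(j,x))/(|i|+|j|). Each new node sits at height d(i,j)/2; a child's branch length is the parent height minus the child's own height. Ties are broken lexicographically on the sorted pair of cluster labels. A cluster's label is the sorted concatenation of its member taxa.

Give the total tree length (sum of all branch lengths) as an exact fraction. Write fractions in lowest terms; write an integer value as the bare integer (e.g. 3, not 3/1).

1061/36

1. join M+O (d=1) ⇒ MO; edges |M|=1/2, |O|=1/2
  updated: d(H,MO)=8, d(I,MO)=9, d(MO,S)=39/2, d(MO,U)=15/2, d(MO,V)=14
2. join H+I (d=3) ⇒ HI; edges |H|=3/2, |I|=3/2
  updated: d(HI,MO)=17/2, d(HI,S)=6, d(HI,U)=8, d(HI,V)=31/2
3. join HI+S (d=6) ⇒ HIS; edges |HI|=3/2, |S|=3
  updated: d(HIS,MO)=73/6, d(HIS,U)=9, d(HIS,V)=50/3
4. join MO+U (d=15/2) ⇒ MOU; edges |MO|=13/4, |U|=15/4
  updated: d(HIS,MOU)=100/9, d(MOU,V)=41/3
5. join HIS+MOU (d=100/9) ⇒ HIMOSU; edges |HIS|=23/9, |MOU|=65/36
  updated: d(HIMOSU,V)=91/6
6. join HIMOSU+V (d=91/6) ⇒ HIMOSUV; edges |HIMOSU|=73/36, |V|=91/12
final tree: ((((H:3/2,I:3/2):3/2,S:3):23/9,((M:1/2,O:1/2):13/4,U:15/4):65/36):73/36,V:91/12)
total length: 1061/36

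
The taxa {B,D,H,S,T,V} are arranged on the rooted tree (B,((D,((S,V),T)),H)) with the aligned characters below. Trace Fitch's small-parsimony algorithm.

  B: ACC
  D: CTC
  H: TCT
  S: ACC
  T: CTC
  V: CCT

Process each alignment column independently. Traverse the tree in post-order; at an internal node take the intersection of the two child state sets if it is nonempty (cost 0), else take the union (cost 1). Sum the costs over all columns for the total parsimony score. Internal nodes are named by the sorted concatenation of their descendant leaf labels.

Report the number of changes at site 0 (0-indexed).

[col 0] SV: children S:{A}, V:{C} ∪→ {A,C}; cost 1
[col 0] STV: children SV:{A,C}, T:{C} ∩→ {C}; cost 0
[col 0] DSTV: children D:{C}, STV:{C} ∩→ {C}; cost 0
[col 0] DHSTV: children DSTV:{C}, H:{T} ∪→ {C,T}; cost 1
[col 0] BDHSTV: children B:{A}, DHSTV:{C,T} ∪→ {A,C,T}; cost 1
[col 1] SV: children S:{C}, V:{C} ∩→ {C}; cost 0
[col 1] STV: children SV:{C}, T:{T} ∪→ {C,T}; cost 1
[col 1] DSTV: children D:{T}, STV:{C,T} ∩→ {T}; cost 0
[col 1] DHSTV: children DSTV:{T}, H:{C} ∪→ {C,T}; cost 1
[col 1] BDHSTV: children B:{C}, DHSTV:{C,T} ∩→ {C}; cost 0
[col 2] SV: children S:{C}, V:{T} ∪→ {C,T}; cost 1
[col 2] STV: children SV:{C,T}, T:{C} ∩→ {C}; cost 0
[col 2] DSTV: children D:{C}, STV:{C} ∩→ {C}; cost 0
[col 2] DHSTV: children DSTV:{C}, H:{T} ∪→ {C,T}; cost 1
[col 2] BDHSTV: children B:{C}, DHSTV:{C,T} ∩→ {C}; cost 0
per-site changes: [3, 2, 2]; total = 7

3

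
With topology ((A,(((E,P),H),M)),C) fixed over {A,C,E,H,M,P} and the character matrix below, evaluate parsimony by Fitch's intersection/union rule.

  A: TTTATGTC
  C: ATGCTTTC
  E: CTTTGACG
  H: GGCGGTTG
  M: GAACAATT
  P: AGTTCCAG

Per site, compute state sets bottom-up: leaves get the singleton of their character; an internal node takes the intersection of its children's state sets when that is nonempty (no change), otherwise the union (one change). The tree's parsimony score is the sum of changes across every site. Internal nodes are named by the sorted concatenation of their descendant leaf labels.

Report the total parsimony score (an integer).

[col 0] EP: children E:{C}, P:{A} ∪→ {A,C}; cost 1
[col 0] EHP: children EP:{A,C}, H:{G} ∪→ {A,C,G}; cost 1
[col 0] EHMP: children EHP:{A,C,G}, M:{G} ∩→ {G}; cost 0
[col 0] AEHMP: children A:{T}, EHMP:{G} ∪→ {G,T}; cost 1
[col 0] ACEHMP: children AEHMP:{G,T}, C:{A} ∪→ {A,G,T}; cost 1
[col 1] EP: children E:{T}, P:{G} ∪→ {G,T}; cost 1
[col 1] EHP: children EP:{G,T}, H:{G} ∩→ {G}; cost 0
[col 1] EHMP: children EHP:{G}, M:{A} ∪→ {A,G}; cost 1
[col 1] AEHMP: children A:{T}, EHMP:{A,G} ∪→ {A,G,T}; cost 1
[col 1] ACEHMP: children AEHMP:{A,G,T}, C:{T} ∩→ {T}; cost 0
[col 2] EP: children E:{T}, P:{T} ∩→ {T}; cost 0
[col 2] EHP: children EP:{T}, H:{C} ∪→ {C,T}; cost 1
[col 2] EHMP: children EHP:{C,T}, M:{A} ∪→ {A,C,T}; cost 1
[col 2] AEHMP: children A:{T}, EHMP:{A,C,T} ∩→ {T}; cost 0
[col 2] ACEHMP: children AEHMP:{T}, C:{G} ∪→ {G,T}; cost 1
[col 3] EP: children E:{T}, P:{T} ∩→ {T}; cost 0
[col 3] EHP: children EP:{T}, H:{G} ∪→ {G,T}; cost 1
[col 3] EHMP: children EHP:{G,T}, M:{C} ∪→ {C,G,T}; cost 1
[col 3] AEHMP: children A:{A}, EHMP:{C,G,T} ∪→ {A,C,G,T}; cost 1
[col 3] ACEHMP: children AEHMP:{A,C,G,T}, C:{C} ∩→ {C}; cost 0
[col 4] EP: children E:{G}, P:{C} ∪→ {C,G}; cost 1
[col 4] EHP: children EP:{C,G}, H:{G} ∩→ {G}; cost 0
[col 4] EHMP: children EHP:{G}, M:{A} ∪→ {A,G}; cost 1
[col 4] AEHMP: children A:{T}, EHMP:{A,G} ∪→ {A,G,T}; cost 1
[col 4] ACEHMP: children AEHMP:{A,G,T}, C:{T} ∩→ {T}; cost 0
[col 5] EP: children E:{A}, P:{C} ∪→ {A,C}; cost 1
[col 5] EHP: children EP:{A,C}, H:{T} ∪→ {A,C,T}; cost 1
[col 5] EHMP: children EHP:{A,C,T}, M:{A} ∩→ {A}; cost 0
[col 5] AEHMP: children A:{G}, EHMP:{A} ∪→ {A,G}; cost 1
[col 5] ACEHMP: children AEHMP:{A,G}, C:{T} ∪→ {A,G,T}; cost 1
[col 6] EP: children E:{C}, P:{A} ∪→ {A,C}; cost 1
[col 6] EHP: children EP:{A,C}, H:{T} ∪→ {A,C,T}; cost 1
[col 6] EHMP: children EHP:{A,C,T}, M:{T} ∩→ {T}; cost 0
[col 6] AEHMP: children A:{T}, EHMP:{T} ∩→ {T}; cost 0
[col 6] ACEHMP: children AEHMP:{T}, C:{T} ∩→ {T}; cost 0
[col 7] EP: children E:{G}, P:{G} ∩→ {G}; cost 0
[col 7] EHP: children EP:{G}, H:{G} ∩→ {G}; cost 0
[col 7] EHMP: children EHP:{G}, M:{T} ∪→ {G,T}; cost 1
[col 7] AEHMP: children A:{C}, EHMP:{G,T} ∪→ {C,G,T}; cost 1
[col 7] ACEHMP: children AEHMP:{C,G,T}, C:{C} ∩→ {C}; cost 0
per-site changes: [4, 3, 3, 3, 3, 4, 2, 2]; total = 24

24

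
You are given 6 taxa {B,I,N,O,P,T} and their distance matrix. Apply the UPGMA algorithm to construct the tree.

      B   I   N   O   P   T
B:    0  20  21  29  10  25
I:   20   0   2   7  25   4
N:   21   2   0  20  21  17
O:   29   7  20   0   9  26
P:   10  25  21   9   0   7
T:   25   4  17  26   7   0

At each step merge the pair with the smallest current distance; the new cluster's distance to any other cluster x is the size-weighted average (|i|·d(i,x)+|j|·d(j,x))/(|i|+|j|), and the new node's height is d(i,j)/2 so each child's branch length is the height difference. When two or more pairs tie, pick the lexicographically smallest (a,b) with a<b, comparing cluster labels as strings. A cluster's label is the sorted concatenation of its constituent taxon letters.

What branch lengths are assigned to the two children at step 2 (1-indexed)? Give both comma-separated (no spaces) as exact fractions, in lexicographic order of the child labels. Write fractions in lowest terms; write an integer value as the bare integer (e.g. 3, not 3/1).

7/2,7/2

step 1: merge (I,N) at d=2; branch lengths I→1, N→1; new cluster IN
  updated: d(B,IN)=41/2, d(IN,O)=27/2, d(IN,P)=23, d(IN,T)=21/2
step 2: merge (P,T) at d=7; branch lengths P→7/2, T→7/2; new cluster PT
  updated: d(B,PT)=35/2, d(IN,PT)=67/4, d(O,PT)=35/2
step 3: merge (IN,O) at d=27/2; branch lengths IN→23/4, O→27/4; new cluster INO
  updated: d(B,INO)=70/3, d(INO,PT)=17
step 4: merge (INO,PT) at d=17; branch lengths INO→7/4, PT→5; new cluster INOPT
  updated: d(B,INOPT)=21
step 5: merge (B,INOPT) at d=21; branch lengths B→21/2, INOPT→2; new cluster BINOPT
final tree: (B:21/2,(((I:1,N:1):23/4,O:27/4):7/4,(P:7/2,T:7/2):5):2)
total length: 163/4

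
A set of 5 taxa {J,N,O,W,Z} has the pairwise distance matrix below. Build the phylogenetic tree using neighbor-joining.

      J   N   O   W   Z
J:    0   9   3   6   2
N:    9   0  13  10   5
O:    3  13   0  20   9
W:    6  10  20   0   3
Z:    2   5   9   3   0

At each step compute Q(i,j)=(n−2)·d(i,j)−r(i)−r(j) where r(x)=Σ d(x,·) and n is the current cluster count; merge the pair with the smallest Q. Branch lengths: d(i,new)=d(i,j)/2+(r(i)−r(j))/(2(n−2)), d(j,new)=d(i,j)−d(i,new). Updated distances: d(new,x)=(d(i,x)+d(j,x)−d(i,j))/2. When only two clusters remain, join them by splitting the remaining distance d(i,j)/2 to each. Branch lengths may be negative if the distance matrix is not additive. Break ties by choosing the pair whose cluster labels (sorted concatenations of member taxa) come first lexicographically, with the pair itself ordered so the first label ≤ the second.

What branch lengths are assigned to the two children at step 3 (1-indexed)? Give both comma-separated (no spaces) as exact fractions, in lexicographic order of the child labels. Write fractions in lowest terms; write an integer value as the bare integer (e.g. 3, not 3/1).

11/8,37/8

iteration 1: select J,O (d=3, Q=-56); attach at lengths (-8/3, 17/3); label the merged cluster JO
  updated: d(JO,N)=19/2, d(JO,W)=23/2, d(JO,Z)=4
iteration 2: select JO,N (d=19/2, Q=-61/2); attach at lengths (39/8, 37/8); label the merged cluster JNO
  updated: d(JNO,W)=6, d(JNO,Z)=-1/4
iteration 3: select JNO,W (d=6, Q=-35/4); attach at lengths (11/8, 37/8); label the merged cluster JNOW
  updated: d(JNOW,Z)=-13/8
iteration 4: select JNOW,Z (d=-13/8); attach at lengths (-13/16, -13/16); label the merged cluster JNOWZ
final tree: ((((J:-8/3,O:17/3):39/8,N:37/8):11/8,W:37/8):-13/16,Z:-13/16)
total length: 135/8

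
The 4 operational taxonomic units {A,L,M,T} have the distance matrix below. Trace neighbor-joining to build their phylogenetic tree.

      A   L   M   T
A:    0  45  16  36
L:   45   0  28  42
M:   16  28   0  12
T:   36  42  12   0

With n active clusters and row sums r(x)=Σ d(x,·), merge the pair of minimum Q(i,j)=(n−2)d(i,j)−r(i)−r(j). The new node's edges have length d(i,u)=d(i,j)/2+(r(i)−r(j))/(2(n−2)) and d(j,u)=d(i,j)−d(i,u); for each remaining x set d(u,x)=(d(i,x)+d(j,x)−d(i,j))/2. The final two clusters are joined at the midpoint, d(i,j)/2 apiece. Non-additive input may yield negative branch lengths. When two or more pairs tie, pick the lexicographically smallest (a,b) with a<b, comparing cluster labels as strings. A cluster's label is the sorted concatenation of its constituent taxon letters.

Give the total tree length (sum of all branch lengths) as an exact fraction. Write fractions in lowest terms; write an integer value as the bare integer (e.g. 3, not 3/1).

1. join A+L (d=45, Q=-122) ⇒ AL; edges |A|=18, |L|=27
  updated: d(AL,M)=-1/2, d(AL,T)=33/2
2. join AL+M (d=-1/2, Q=-28) ⇒ ALM; edges |AL|=2, |M|=-5/2
  updated: d(ALM,T)=29/2
3. join ALM+T (d=29/2) ⇒ ALMT; edges |ALM|=29/4, |T|=29/4
final tree: (((A:18,L:27):2,M:-5/2):29/4,T:29/4)
total length: 59

59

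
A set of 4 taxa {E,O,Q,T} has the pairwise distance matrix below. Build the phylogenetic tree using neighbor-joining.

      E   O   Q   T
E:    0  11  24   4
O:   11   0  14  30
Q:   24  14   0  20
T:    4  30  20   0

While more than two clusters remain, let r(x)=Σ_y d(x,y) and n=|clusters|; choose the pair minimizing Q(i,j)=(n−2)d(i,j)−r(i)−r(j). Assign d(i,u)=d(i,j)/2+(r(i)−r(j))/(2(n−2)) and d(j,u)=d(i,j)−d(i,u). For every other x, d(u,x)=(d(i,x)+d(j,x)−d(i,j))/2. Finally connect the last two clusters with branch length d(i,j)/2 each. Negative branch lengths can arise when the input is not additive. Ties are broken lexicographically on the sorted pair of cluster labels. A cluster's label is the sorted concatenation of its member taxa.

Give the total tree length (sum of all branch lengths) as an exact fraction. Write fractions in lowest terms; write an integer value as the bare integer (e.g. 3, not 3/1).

step 1: merge (E,T) at d=4, Q=-85; branch lengths E→-7/4, T→23/4; new cluster ET
  updated: d(ET,O)=37/2, d(ET,Q)=20
step 2: merge (ET,O) at d=37/2, Q=-105/2; branch lengths ET→49/4, O→25/4; new cluster EOT
  updated: d(EOT,Q)=31/4
step 3: merge (EOT,Q) at d=31/4; branch lengths EOT→31/8, Q→31/8; new cluster EOQT
final tree: (((E:-7/4,T:23/4):49/4,O:25/4):31/8,Q:31/8)
total length: 121/4

121/4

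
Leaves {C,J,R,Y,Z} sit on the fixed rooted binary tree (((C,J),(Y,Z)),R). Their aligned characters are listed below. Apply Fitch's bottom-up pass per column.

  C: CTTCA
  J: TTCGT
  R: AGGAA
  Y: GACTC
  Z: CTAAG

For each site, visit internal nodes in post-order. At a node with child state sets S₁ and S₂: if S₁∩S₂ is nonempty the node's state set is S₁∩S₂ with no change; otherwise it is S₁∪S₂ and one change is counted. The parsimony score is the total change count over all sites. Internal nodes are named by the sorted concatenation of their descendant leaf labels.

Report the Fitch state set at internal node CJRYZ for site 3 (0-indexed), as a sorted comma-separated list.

A

site 0, node CJ: C={C} ∪ J={T} → {C,T} (+1)
site 0, node YZ: Y={G} ∪ Z={C} → {C,G} (+1)
site 0, node CJYZ: CJ={C,T} ∩ YZ={C,G} → {C} (+0)
site 0, node CJRYZ: CJYZ={C} ∪ R={A} → {A,C} (+1)
site 1, node CJ: C={T} ∩ J={T} → {T} (+0)
site 1, node YZ: Y={A} ∪ Z={T} → {A,T} (+1)
site 1, node CJYZ: CJ={T} ∩ YZ={A,T} → {T} (+0)
site 1, node CJRYZ: CJYZ={T} ∪ R={G} → {G,T} (+1)
site 2, node CJ: C={T} ∪ J={C} → {C,T} (+1)
site 2, node YZ: Y={C} ∪ Z={A} → {A,C} (+1)
site 2, node CJYZ: CJ={C,T} ∩ YZ={A,C} → {C} (+0)
site 2, node CJRYZ: CJYZ={C} ∪ R={G} → {C,G} (+1)
site 3, node CJ: C={C} ∪ J={G} → {C,G} (+1)
site 3, node YZ: Y={T} ∪ Z={A} → {A,T} (+1)
site 3, node CJYZ: CJ={C,G} ∪ YZ={A,T} → {A,C,G,T} (+1)
site 3, node CJRYZ: CJYZ={A,C,G,T} ∩ R={A} → {A} (+0)
site 4, node CJ: C={A} ∪ J={T} → {A,T} (+1)
site 4, node YZ: Y={C} ∪ Z={G} → {C,G} (+1)
site 4, node CJYZ: CJ={A,T} ∪ YZ={C,G} → {A,C,G,T} (+1)
site 4, node CJRYZ: CJYZ={A,C,G,T} ∩ R={A} → {A} (+0)
per-site changes: [3, 2, 3, 3, 3]; total = 14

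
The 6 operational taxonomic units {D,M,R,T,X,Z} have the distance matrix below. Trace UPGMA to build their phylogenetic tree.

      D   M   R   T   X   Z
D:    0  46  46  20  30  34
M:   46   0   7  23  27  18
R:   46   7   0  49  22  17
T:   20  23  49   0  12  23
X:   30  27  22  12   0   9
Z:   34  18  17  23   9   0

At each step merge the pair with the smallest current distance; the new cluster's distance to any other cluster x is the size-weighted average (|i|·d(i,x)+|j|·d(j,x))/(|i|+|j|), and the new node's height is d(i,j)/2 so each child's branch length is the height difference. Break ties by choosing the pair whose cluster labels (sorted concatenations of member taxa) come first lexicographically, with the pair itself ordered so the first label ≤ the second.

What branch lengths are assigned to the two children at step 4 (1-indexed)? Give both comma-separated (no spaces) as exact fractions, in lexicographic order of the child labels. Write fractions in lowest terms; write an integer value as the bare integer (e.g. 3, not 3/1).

1. join M+R (d=7) ⇒ MR; edges |M|=7/2, |R|=7/2
  updated: d(D,MR)=46, d(MR,T)=36, d(MR,X)=49/2, d(MR,Z)=35/2
2. join X+Z (d=9) ⇒ XZ; edges |X|=9/2, |Z|=9/2
  updated: d(D,XZ)=32, d(MR,XZ)=21, d(T,XZ)=35/2
3. join T+XZ (d=35/2) ⇒ TXZ; edges |T|=35/4, |XZ|=17/4
  updated: d(D,TXZ)=28, d(MR,TXZ)=26
4. join MR+TXZ (d=26) ⇒ MRTXZ; edges |MR|=19/2, |TXZ|=17/4
  updated: d(D,MRTXZ)=176/5
5. join D+MRTXZ (d=176/5) ⇒ DMRTXZ; edges |D|=88/5, |MRTXZ|=23/5
final tree: (D:88/5,((M:7/2,R:7/2):19/2,(T:35/4,(X:9/2,Z:9/2):17/4):17/4):23/5)
total length: 1299/20

19/2,17/4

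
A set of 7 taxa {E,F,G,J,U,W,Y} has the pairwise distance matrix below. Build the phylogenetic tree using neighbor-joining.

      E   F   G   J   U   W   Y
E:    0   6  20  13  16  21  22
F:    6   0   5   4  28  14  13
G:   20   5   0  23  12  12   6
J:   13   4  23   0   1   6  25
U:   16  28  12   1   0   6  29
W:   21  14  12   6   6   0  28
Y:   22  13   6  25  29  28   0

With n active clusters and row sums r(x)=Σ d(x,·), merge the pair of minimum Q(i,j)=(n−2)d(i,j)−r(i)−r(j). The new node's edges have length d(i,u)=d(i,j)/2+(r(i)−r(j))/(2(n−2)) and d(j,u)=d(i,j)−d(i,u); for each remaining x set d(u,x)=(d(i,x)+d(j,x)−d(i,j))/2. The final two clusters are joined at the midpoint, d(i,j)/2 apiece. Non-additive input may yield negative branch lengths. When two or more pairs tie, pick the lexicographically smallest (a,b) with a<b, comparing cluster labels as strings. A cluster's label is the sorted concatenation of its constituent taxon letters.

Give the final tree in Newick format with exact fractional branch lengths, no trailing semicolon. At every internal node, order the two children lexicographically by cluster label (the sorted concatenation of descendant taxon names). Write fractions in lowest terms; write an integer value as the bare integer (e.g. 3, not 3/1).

iteration 1: select G,Y (d=6, Q=-171); attach at lengths (-3/2, 15/2); label the merged cluster GY
  updated: d(E,GY)=18, d(F,GY)=6, d(GY,J)=21, d(GY,U)=35/2, d(GY,W)=17
iteration 2: select F,GY (d=6, Q=-227/2); attach at lengths (5/16, 91/16); label the merged cluster FGY
  updated: d(E,FGY)=9, d(FGY,J)=19/2, d(FGY,U)=79/4, d(FGY,W)=25/2
iteration 3: select E,FGY (d=9, Q=-331/4); attach at lengths (47/8, 25/8); label the merged cluster EFGY
  updated: d(EFGY,J)=27/4, d(EFGY,U)=107/8, d(EFGY,W)=49/4
iteration 4: select EFGY,J (d=27/4, Q=-261/8); attach at lengths (257/32, -41/32); label the merged cluster EFGJY
  updated: d(EFGJY,U)=61/16, d(EFGJY,W)=23/4
iteration 5: select EFGJY,U (d=61/16, Q=-249/16); attach at lengths (57/32, 65/32); label the merged cluster EFGJUY
  updated: d(EFGJUY,W)=127/32
iteration 6: select EFGJUY,W (d=127/32); attach at lengths (127/64, 127/64); label the merged cluster EFGJUWY
final tree: ((((E:47/8,(F:5/16,(G:-3/2,Y:15/2):91/16):25/8):257/32,J:-41/32):57/32,U:65/32):127/64,W:127/64)
total length: 1137/32

((((E:47/8,(F:5/16,(G:-3/2,Y:15/2):91/16):25/8):257/32,J:-41/32):57/32,U:65/32):127/64,W:127/64)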